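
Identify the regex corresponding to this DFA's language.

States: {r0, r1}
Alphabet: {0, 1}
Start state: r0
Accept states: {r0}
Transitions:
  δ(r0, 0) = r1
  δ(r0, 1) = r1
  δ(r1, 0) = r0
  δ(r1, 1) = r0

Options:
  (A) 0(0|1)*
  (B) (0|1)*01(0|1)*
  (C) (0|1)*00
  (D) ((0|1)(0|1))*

Check each option against the DFA on short strings; one disagreement eliminates an option:
  (A) 0(0|1)*: on ε the DFA stays in r0 and accepts (r0 ∈ Accept), but the regex does not match it → eliminate
  (B) (0|1)*01(0|1)*: on ε the DFA stays in r0 and accepts (r0 ∈ Accept), but the regex does not match it → eliminate
  (C) (0|1)*00: on ε the DFA stays in r0 and accepts (r0 ∈ Accept), but the regex does not match it → eliminate
  (D) ((0|1)(0|1))*: agrees with the DFA on every string of length ≤ 6
Only (D) is consistent with the DFA.
(D) ((0|1)(0|1))*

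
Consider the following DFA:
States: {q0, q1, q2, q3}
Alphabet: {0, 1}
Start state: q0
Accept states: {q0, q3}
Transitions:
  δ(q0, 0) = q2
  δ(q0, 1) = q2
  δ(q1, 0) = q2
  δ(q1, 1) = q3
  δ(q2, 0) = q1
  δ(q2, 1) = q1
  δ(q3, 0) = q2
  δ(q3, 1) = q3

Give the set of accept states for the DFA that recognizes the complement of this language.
Complement accept states = All states \ Original accept states
= {q0, q1, q2, q3} \ {q0, q3}
{q1, q2}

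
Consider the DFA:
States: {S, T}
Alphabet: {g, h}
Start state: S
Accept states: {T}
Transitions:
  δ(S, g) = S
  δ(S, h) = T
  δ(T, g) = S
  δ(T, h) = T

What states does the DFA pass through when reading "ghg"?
read 'g': S → S
  read 'h': S → T
  read 'g': T → S
S -> S -> T -> S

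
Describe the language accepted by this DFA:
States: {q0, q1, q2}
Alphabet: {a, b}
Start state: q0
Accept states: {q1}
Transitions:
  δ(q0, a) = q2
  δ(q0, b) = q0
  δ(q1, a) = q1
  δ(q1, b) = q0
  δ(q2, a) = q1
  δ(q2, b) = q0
Testing a few strings:
  'abaa' → accept
  'ba' → reject
  'aab' → reject
  'a' → reject
State roles: q0=last symbol not a; q1=two trailing a's; q2=one trailing a
All strings over {a,b} ending with aa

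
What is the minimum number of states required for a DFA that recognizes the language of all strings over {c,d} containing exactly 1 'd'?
By Myhill–Nerode, count the distinguishable equivalence classes: 3 classes — having seen 0, 1, or >1 copies of 'd'; the count-1 class is the only accepting one and >1 is dead.
3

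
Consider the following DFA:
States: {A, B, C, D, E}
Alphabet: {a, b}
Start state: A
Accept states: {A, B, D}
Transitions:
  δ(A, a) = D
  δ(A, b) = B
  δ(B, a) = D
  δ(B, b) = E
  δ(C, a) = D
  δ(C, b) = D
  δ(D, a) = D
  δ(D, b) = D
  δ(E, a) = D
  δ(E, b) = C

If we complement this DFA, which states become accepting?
Complement accept states = All states \ Original accept states
= {A, B, C, D, E} \ {A, B, D}
{C, E}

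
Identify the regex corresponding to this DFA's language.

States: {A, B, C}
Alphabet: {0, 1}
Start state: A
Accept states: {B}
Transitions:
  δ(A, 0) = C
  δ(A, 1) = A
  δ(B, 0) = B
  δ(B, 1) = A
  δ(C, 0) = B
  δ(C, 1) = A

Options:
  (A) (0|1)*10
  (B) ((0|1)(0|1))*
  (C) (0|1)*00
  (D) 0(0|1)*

Check each option against the DFA on short strings; one disagreement eliminates an option:
  (A) (0|1)*10: on '00' the DFA goes A → C → B and accepts (B ∈ Accept), but the regex does not match it → eliminate
  (B) ((0|1)(0|1))*: on ε the DFA stays in A and rejects (A ∉ Accept), but the regex matches it → eliminate
  (C) (0|1)*00: agrees with the DFA on every string of length ≤ 6
  (D) 0(0|1)*: on '0' the DFA goes A → C and rejects (C ∉ Accept), but the regex matches it → eliminate
Only (C) is consistent with the DFA.
(C) (0|1)*00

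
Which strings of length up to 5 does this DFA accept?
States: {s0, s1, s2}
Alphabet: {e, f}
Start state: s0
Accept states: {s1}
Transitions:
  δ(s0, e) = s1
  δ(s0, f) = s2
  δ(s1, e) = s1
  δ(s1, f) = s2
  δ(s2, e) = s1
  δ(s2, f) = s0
e, ee, fe, eee, efe, fee, ffe, eeee, eefe, efee, effe, feee, fefe, ffee, fffe, eeeee, eeefe, eefee, eeffe, efeee, efefe, effee, efffe, feeee, feefe, fefee, feffe, ffeee, ffefe, fffee, ffffe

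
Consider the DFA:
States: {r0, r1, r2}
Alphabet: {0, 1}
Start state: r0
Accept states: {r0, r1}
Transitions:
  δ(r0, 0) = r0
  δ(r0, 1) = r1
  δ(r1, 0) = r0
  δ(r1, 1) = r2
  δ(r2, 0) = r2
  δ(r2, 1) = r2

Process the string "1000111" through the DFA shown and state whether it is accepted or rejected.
Processing string "1000111":
  r0 --1--> r1
  r1 --0--> r0
  r0 --0--> r0
  r0 --0--> r0
  r0 --1--> r1
  r1 --1--> r2
  r2 --1--> r2
Final state: r2
Accept states: {r0, r1}
No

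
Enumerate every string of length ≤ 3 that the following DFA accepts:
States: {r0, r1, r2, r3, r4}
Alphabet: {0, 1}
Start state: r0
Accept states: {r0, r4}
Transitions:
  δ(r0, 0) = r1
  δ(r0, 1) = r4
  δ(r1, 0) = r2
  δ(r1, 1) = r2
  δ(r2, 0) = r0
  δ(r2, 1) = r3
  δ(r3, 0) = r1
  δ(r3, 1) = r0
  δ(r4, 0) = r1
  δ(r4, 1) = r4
ε, 1, 11, 000, 010, 111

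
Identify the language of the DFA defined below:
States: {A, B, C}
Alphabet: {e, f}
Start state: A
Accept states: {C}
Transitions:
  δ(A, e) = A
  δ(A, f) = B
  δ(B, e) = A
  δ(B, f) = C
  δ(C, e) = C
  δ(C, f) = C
Testing a few strings:
  'ee' → reject
  'fee' → reject
  'ff' → accept
  'efef' → reject
State roles: A=no progress toward ff; B=one trailing f; C=substring ff seen
All strings over {e,f} containing the substring ff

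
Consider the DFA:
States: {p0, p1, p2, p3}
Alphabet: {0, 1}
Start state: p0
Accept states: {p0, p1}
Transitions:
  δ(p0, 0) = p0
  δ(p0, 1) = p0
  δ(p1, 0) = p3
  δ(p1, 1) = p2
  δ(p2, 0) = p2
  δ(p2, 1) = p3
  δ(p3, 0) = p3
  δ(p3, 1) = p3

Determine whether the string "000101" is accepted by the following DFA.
Processing string "000101":
  p0 --0--> p0
  p0 --0--> p0
  p0 --0--> p0
  p0 --1--> p0
  p0 --0--> p0
  p0 --1--> p0
Final state: p0
Accept states: {p0, p1}
Yes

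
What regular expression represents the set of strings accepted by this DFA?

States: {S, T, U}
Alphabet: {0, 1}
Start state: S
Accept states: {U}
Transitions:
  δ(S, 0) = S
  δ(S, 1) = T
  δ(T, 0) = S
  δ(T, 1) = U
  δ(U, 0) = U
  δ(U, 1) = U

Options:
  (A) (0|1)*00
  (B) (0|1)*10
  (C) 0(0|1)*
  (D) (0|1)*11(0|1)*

Check each option against the DFA on short strings; one disagreement eliminates an option:
  (A) (0|1)*00: on '00' the DFA goes S → S → S and rejects (S ∉ Accept), but the regex matches it → eliminate
  (B) (0|1)*10: on '10' the DFA goes S → T → S and rejects (S ∉ Accept), but the regex matches it → eliminate
  (C) 0(0|1)*: on '0' the DFA goes S → S and rejects (S ∉ Accept), but the regex matches it → eliminate
  (D) (0|1)*11(0|1)*: agrees with the DFA on every string of length ≤ 6
Only (D) is consistent with the DFA.
(D) (0|1)*11(0|1)*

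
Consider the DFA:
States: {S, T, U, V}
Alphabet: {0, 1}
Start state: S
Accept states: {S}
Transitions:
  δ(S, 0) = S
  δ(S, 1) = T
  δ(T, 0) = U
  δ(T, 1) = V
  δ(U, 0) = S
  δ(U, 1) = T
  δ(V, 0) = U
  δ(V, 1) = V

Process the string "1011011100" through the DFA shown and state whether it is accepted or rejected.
Processing string "1011011100":
  S --1--> T
  T --0--> U
  U --1--> T
  T --1--> V
  V --0--> U
  U --1--> T
  T --1--> V
  V --1--> V
  V --0--> U
  U --0--> S
Final state: S
Accept states: {S}
Yes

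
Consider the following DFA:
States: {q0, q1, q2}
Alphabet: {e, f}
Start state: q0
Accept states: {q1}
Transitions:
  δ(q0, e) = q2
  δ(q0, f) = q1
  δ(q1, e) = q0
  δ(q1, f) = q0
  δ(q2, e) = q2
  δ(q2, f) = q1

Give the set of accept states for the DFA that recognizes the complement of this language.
Complement accept states = All states \ Original accept states
= {q0, q1, q2} \ {q1}
{q0, q2}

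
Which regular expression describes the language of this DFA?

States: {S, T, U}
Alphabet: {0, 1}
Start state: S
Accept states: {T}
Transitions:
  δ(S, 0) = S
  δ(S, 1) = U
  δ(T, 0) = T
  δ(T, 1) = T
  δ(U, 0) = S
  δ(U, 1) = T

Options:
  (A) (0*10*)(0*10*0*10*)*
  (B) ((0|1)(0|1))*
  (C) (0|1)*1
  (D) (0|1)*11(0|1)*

Check each option against the DFA on short strings; one disagreement eliminates an option:
  (A) (0*10*)(0*10*0*10*)*: on '1' the DFA goes S → U and rejects (U ∉ Accept), but the regex matches it → eliminate
  (B) ((0|1)(0|1))*: on ε the DFA stays in S and rejects (S ∉ Accept), but the regex matches it → eliminate
  (C) (0|1)*1: on '1' the DFA goes S → U and rejects (U ∉ Accept), but the regex matches it → eliminate
  (D) (0|1)*11(0|1)*: agrees with the DFA on every string of length ≤ 6
Only (D) is consistent with the DFA.
(D) (0|1)*11(0|1)*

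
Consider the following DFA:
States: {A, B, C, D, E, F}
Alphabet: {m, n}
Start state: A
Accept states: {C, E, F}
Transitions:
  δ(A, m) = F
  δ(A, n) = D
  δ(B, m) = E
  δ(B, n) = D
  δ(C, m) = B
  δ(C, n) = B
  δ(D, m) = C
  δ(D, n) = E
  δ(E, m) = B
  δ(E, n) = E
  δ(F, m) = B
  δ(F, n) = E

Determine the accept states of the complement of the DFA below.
Complement accept states = All states \ Original accept states
= {A, B, C, D, E, F} \ {C, E, F}
{A, B, D}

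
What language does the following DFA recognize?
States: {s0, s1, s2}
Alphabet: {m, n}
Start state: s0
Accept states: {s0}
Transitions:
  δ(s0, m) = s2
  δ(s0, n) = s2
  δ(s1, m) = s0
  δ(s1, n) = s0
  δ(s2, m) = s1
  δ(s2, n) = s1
Testing a few strings:
  'mnm' → accept
  'nnm' → accept
  'mm' → reject
  'n' → reject
State roles: s0=length ≡ 0 (mod 3); s1=length ≡ 2 (mod 3); s2=length ≡ 1 (mod 3)
All strings over {m,n} whose length is a multiple of 3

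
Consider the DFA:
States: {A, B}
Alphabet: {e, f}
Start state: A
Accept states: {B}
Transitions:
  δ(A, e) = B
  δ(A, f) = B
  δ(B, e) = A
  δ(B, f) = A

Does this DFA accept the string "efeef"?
Processing string "efeef":
  A --e--> B
  B --f--> A
  A --e--> B
  B --e--> A
  A --f--> B
Final state: B
Accept states: {B}
Yes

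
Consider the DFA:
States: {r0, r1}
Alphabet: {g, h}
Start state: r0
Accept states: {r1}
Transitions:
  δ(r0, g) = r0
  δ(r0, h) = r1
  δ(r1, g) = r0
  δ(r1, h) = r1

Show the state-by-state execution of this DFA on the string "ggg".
read 'g': r0 → r0
  read 'g': r0 → r0
  read 'g': r0 → r0
r0 -> r0 -> r0 -> r0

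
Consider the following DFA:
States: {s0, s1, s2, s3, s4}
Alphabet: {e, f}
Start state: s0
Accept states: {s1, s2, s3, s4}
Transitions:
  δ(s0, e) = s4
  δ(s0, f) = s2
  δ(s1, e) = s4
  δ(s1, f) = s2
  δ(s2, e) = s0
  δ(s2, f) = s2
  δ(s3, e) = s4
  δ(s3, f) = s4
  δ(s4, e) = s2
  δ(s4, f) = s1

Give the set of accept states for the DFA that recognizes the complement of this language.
Complement accept states = All states \ Original accept states
= {s0, s1, s2, s3, s4} \ {s1, s2, s3, s4}
{s0}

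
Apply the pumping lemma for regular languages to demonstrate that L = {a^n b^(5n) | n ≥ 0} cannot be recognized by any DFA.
Assume L is regular with pumping length p. Idea: pumping the a-block breaks the 1:5 ratio.
Choose s = a^p b^(5p) (length 6p ≥ p). By the pumping lemma, s = xyz with |xy| ≤ p, |y| > 0, so y = a^k with k ≥ 1. Then xy²z = a^(p+k) b^(5p). For this to be in L we would need 5p = 5(p+k), i.e. 5k = 0, contradicting k ≥ 1. So xy²z ∉ L.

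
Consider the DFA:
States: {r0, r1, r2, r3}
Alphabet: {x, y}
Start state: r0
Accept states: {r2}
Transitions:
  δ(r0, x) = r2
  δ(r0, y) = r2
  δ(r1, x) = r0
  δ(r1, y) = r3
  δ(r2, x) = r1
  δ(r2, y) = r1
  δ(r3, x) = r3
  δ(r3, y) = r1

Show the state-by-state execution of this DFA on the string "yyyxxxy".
read 'y': r0 → r2
  read 'y': r2 → r1
  read 'y': r1 → r3
  read 'x': r3 → r3
  read 'x': r3 → r3
  read 'x': r3 → r3
  read 'y': r3 → r1
r0 -> r2 -> r1 -> r3 -> r3 -> r3 -> r3 -> r1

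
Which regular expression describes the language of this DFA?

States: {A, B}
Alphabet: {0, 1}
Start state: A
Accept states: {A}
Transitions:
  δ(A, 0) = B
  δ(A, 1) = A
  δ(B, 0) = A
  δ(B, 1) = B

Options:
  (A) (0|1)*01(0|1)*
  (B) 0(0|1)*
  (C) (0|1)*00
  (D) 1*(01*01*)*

Check each option against the DFA on short strings; one disagreement eliminates an option:
  (A) (0|1)*01(0|1)*: on ε the DFA stays in A and accepts (A ∈ Accept), but the regex does not match it → eliminate
  (B) 0(0|1)*: on ε the DFA stays in A and accepts (A ∈ Accept), but the regex does not match it → eliminate
  (C) (0|1)*00: on ε the DFA stays in A and accepts (A ∈ Accept), but the regex does not match it → eliminate
  (D) 1*(01*01*)*: agrees with the DFA on every string of length ≤ 6
Only (D) is consistent with the DFA.
(D) 1*(01*01*)*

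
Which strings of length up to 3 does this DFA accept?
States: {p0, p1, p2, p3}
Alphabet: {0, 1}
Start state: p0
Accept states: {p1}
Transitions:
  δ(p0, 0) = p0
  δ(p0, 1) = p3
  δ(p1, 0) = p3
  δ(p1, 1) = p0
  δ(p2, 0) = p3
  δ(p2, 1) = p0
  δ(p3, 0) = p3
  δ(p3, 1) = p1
11, 011, 101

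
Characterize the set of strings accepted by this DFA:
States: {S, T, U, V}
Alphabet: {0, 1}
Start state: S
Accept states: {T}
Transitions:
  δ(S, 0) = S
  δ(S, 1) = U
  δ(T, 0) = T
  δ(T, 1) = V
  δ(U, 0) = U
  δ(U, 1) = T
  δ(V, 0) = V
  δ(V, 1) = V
Testing a few strings:
  '011' → accept
  '001' → reject
  '1' → reject
  '11' → accept
State roles: S=zero 1's; T=two 1's; U=one 1; V=≥ three 1's (dead)
All binary strings containing exactly two 1's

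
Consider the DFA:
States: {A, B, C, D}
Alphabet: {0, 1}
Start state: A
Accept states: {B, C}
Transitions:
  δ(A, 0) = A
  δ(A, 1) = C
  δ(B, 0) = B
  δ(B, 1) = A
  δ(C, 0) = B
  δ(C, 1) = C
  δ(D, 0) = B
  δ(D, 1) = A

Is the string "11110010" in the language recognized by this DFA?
Processing string "11110010":
  A --1--> C
  C --1--> C
  C --1--> C
  C --1--> C
  C --0--> B
  B --0--> B
  B --1--> A
  A --0--> A
Final state: A
Accept states: {B, C}
No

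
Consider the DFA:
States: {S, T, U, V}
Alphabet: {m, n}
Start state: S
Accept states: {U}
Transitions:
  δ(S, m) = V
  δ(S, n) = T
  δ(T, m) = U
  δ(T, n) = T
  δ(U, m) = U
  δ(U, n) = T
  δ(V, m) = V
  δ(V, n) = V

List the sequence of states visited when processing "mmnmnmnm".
read 'm': S → V
  read 'm': V → V
  read 'n': V → V
  read 'm': V → V
  read 'n': V → V
  read 'm': V → V
  read 'n': V → V
  read 'm': V → V
S -> V -> V -> V -> V -> V -> V -> V -> V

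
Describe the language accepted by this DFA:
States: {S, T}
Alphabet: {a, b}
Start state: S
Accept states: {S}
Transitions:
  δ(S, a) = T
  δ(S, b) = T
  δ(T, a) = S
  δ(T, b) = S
Testing a few strings:
  'a' → reject
  'baa' → reject
  'b' → reject
  'aba' → reject
State roles: S=even length so far; T=odd length so far
All strings over {a,b} of even length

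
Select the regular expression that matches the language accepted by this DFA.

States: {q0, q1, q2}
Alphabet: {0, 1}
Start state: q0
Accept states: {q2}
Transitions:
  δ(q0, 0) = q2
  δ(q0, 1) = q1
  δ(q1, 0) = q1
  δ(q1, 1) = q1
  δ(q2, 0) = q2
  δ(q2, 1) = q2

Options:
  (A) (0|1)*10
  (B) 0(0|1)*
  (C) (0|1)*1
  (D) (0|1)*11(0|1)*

Check each option against the DFA on short strings; one disagreement eliminates an option:
  (A) (0|1)*10: on '0' the DFA goes q0 → q2 and accepts (q2 ∈ Accept), but the regex does not match it → eliminate
  (B) 0(0|1)*: agrees with the DFA on every string of length ≤ 6
  (C) (0|1)*1: on '0' the DFA goes q0 → q2 and accepts (q2 ∈ Accept), but the regex does not match it → eliminate
  (D) (0|1)*11(0|1)*: on '0' the DFA goes q0 → q2 and accepts (q2 ∈ Accept), but the regex does not match it → eliminate
Only (B) is consistent with the DFA.
(B) 0(0|1)*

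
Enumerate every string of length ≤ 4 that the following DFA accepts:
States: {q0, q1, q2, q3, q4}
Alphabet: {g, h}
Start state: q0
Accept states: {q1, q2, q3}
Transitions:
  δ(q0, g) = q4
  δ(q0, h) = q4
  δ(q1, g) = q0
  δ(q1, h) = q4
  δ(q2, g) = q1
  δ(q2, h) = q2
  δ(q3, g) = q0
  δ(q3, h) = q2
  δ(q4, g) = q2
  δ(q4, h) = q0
gg, hg, ggg, ggh, hgg, hgh, gghg, gghh, ghgg, ghhg, hghg, hghh, hhgg, hhhg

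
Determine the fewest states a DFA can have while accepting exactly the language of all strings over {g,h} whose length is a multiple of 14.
By Myhill–Nerode, count the distinguishable equivalence classes: 14 classes — one per residue of the length mod 14; class i is distinguished from class j by any string of length (14 − i) mod 14.
14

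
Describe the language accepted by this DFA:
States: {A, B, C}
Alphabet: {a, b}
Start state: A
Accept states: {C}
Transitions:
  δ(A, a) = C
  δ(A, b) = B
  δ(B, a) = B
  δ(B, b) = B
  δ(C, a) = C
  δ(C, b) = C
Testing a few strings:
  'baa' → reject
  'a' → accept
  'aaa' → accept
  'b' → reject
State roles: A=no input read; B=started with b (dead); C=started with a
All strings over {a,b} starting with a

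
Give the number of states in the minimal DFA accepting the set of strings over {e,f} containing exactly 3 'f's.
By Myhill–Nerode, count the distinguishable equivalence classes: 5 classes — having seen 0, 1, …, 3, or >3 copies of 'f'; the count-3 class is the only accepting one and >3 is dead.
5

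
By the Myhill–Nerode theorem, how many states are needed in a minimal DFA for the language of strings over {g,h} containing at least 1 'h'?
By Myhill–Nerode, count the distinguishable equivalence classes: 2 classes — having seen 0, or ≥1 copies of 'h'; any two classes i < j (j ≤ 1) are distinguished by the string h^(1−j), which takes class j to 1 copy (accepted) but leaves class i below 1 (rejected).
2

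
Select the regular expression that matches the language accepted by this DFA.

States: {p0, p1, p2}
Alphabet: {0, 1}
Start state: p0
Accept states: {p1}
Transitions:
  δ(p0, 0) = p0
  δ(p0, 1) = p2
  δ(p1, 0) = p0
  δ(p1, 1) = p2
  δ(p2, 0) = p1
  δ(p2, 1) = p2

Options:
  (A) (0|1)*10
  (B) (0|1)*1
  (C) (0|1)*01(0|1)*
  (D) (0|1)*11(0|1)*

Check each option against the DFA on short strings; one disagreement eliminates an option:
  (A) (0|1)*10: agrees with the DFA on every string of length ≤ 6
  (B) (0|1)*1: on '1' the DFA goes p0 → p2 and rejects (p2 ∉ Accept), but the regex matches it → eliminate
  (C) (0|1)*01(0|1)*: on '01' the DFA goes p0 → p0 → p2 and rejects (p2 ∉ Accept), but the regex matches it → eliminate
  (D) (0|1)*11(0|1)*: on '10' the DFA goes p0 → p2 → p1 and accepts (p1 ∈ Accept), but the regex does not match it → eliminate
Only (A) is consistent with the DFA.
(A) (0|1)*10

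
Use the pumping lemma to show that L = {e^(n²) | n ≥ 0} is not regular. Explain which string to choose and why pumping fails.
Assume L is regular with pumping length p. Idea: pumping adds a fixed amount, but gaps between consecutive squares grow.
Choose s = e^(p²) (length p² ≥ p). By the pumping lemma, s = xyz with |xy| ≤ p, |y| > 0, so |y| = k with 1 ≤ k ≤ p. Then |xy²z| = p²+k. Since p² < p²+k ≤ p²+p < (p+1)², the length p²+k lies strictly between consecutive squares, so it is not a perfect square and xy²z ∉ L.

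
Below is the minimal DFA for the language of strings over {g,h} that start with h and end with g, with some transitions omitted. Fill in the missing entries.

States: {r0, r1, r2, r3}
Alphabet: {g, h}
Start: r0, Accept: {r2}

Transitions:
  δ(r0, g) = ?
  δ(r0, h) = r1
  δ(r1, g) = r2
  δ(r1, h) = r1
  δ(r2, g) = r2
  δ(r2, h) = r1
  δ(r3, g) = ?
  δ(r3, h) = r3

From the language and accept set, identify what each state tracks — r0: no input read; r1: started with h, last symbol h; r2: started with h, last symbol g; r3: started with g (dead).
Each missing δ(q, a) is the state matching the new tracked value after reading a.
δ(r0, g) = r3; δ(r3, g) = r3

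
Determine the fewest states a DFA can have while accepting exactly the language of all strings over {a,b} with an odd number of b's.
By Myhill–Nerode, count the distinguishable equivalence classes: two classes — parity of the count of b's.
2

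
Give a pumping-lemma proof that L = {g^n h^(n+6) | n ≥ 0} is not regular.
Assume L is regular with pumping length p. Idea: pumping the g-block breaks the fixed offset of 6.
Choose s = g^p h^(p+6) ∈ L. By the pumping lemma, s = xyz with |xy| ≤ p, |y| > 0, so y = g^k with k ≥ 1. Then xy²z = g^(p+k) h^(p+6). For this to be in L we would need p+6 = (p+k)+6, i.e. k = 0, contradicting k ≥ 1. So xy²z ∉ L.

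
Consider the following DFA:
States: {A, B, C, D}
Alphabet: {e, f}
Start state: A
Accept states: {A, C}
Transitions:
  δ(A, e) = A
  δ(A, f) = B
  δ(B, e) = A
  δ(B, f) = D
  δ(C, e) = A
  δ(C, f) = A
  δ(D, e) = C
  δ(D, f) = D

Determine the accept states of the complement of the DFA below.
Complement accept states = All states \ Original accept states
= {A, B, C, D} \ {A, C}
{B, D}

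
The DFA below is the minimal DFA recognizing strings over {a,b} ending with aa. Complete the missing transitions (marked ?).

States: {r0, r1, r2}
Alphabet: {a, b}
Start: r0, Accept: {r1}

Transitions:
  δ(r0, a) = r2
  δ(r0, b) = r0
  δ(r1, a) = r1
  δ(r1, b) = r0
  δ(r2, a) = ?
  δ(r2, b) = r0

From the language and accept set, identify what each state tracks — r0: last symbol not a; r1: two trailing a's; r2: one trailing a.
Each missing δ(q, a) is the state matching the new tracked value after reading a.
δ(r2, a) = r1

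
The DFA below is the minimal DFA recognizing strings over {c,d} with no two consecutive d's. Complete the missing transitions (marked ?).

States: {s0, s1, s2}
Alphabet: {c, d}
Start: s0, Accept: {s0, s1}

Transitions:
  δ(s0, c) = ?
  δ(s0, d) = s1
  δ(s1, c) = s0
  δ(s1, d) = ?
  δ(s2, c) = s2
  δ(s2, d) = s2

From the language and accept set, identify what each state tracks — s0: last symbol not d (ok); s1: last symbol d (ok); s2: saw dd (dead).
Each missing δ(q, a) is the state matching the new tracked value after reading a.
δ(s0, c) = s0; δ(s1, d) = s2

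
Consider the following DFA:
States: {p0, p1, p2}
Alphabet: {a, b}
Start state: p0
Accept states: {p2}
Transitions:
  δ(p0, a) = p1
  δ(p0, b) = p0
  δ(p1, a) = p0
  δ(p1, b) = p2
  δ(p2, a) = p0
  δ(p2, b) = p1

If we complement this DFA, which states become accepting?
Complement accept states = All states \ Original accept states
= {p0, p1, p2} \ {p2}
{p0, p1}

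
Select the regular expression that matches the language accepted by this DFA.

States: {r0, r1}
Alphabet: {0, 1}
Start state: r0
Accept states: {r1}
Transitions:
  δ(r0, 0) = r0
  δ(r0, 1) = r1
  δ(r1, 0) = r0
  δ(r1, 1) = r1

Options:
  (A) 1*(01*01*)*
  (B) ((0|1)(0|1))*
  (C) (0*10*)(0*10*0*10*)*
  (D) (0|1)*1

Check each option against the DFA on short strings; one disagreement eliminates an option:
  (A) 1*(01*01*)*: on ε the DFA stays in r0 and rejects (r0 ∉ Accept), but the regex matches it → eliminate
  (B) ((0|1)(0|1))*: on ε the DFA stays in r0 and rejects (r0 ∉ Accept), but the regex matches it → eliminate
  (C) (0*10*)(0*10*0*10*)*: on '10' the DFA goes r0 → r1 → r0 and rejects (r0 ∉ Accept), but the regex matches it → eliminate
  (D) (0|1)*1: agrees with the DFA on every string of length ≤ 6
Only (D) is consistent with the DFA.
(D) (0|1)*1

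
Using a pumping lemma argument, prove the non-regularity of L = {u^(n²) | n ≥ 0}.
Assume L is regular with pumping length p. Idea: pumping adds a fixed amount, but gaps between consecutive squares grow.
Choose s = u^(p²) (length p² ≥ p). By the pumping lemma, s = xyz with |xy| ≤ p, |y| > 0, so |y| = k with 1 ≤ k ≤ p. Then |xy²z| = p²+k. Since p² < p²+k ≤ p²+p < (p+1)², the length p²+k lies strictly between consecutive squares, so it is not a perfect square and xy²z ∉ L.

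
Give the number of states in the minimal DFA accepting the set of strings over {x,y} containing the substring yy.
By Myhill–Nerode, count the distinguishable equivalence classes: three classes — no progress / one trailing y / yy seen.
3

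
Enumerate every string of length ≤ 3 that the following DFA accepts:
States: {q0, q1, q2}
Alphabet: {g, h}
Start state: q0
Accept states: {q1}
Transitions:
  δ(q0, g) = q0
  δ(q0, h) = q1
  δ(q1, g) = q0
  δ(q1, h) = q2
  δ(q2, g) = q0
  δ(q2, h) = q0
h, gh, ggh, hgh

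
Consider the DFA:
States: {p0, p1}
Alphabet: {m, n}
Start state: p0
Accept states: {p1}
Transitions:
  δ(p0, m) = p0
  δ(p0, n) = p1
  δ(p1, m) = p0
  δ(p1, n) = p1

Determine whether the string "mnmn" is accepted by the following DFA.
Processing string "mnmn":
  p0 --m--> p0
  p0 --n--> p1
  p1 --m--> p0
  p0 --n--> p1
Final state: p1
Accept states: {p1}
Yes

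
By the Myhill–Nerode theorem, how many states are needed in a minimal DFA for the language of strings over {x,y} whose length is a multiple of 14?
By Myhill–Nerode, count the distinguishable equivalence classes: 14 classes — one per residue of the length mod 14; class i is distinguished from class j by any string of length (14 − i) mod 14.
14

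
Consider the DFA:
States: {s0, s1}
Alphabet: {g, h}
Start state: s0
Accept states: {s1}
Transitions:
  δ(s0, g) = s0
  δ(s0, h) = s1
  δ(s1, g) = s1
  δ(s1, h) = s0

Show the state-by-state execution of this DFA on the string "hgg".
read 'h': s0 → s1
  read 'g': s1 → s1
  read 'g': s1 → s1
s0 -> s1 -> s1 -> s1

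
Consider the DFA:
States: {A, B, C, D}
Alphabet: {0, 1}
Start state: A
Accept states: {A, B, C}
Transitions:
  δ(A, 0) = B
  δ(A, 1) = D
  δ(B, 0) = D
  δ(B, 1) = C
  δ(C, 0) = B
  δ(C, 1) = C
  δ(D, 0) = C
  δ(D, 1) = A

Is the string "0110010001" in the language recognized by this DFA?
Processing string "0110010001":
  A --0--> B
  B --1--> C
  C --1--> C
  C --0--> B
  B --0--> D
  D --1--> A
  A --0--> B
  B --0--> D
  D --0--> C
  C --1--> C
Final state: C
Accept states: {A, B, C}
Yes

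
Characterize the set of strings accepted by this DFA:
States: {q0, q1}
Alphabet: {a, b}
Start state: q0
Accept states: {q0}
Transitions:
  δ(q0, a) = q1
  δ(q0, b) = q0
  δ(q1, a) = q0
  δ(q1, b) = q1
Testing a few strings:
  'bab' → reject
  'ab' → reject
  'bb' → accept
  'bba' → reject
State roles: q0=even number of a's so far; q1=odd number of a's so far
All strings over {a,b} with an even number of a's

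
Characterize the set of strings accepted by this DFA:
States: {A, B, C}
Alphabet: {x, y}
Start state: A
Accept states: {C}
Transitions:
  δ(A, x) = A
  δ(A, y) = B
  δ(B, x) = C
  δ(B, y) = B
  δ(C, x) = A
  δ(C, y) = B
Testing a few strings:
  'xx' → reject
  'xxxx' → reject
  'y' → reject
  'yyx' → accept
State roles: A=no suffix match; B=one trailing y; C=suffix is yx
All strings over {x,y} ending with yx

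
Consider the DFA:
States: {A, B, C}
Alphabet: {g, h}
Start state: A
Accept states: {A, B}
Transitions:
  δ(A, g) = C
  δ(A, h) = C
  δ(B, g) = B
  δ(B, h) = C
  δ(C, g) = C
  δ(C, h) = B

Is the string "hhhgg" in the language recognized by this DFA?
Processing string "hhhgg":
  A --h--> C
  C --h--> B
  B --h--> C
  C --g--> C
  C --g--> C
Final state: C
Accept states: {A, B}
No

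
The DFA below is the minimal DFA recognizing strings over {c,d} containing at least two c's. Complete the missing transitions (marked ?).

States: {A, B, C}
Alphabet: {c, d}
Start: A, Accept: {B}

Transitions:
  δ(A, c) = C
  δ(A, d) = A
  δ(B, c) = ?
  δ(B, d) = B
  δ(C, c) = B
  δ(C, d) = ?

From the language and accept set, identify what each state tracks — A: zero c's seen; B: ≥ two c's seen; C: one c seen.
Each missing δ(q, a) is the state matching the new tracked value after reading a.
δ(B, c) = B; δ(C, d) = C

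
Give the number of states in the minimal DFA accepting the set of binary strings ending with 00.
By Myhill–Nerode, count the distinguishable equivalence classes: three classes — 0, 1, or ≥2 trailing 0's.
3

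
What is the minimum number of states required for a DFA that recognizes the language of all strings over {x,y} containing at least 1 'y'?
By Myhill–Nerode, count the distinguishable equivalence classes: 2 classes — having seen 0, or ≥1 copies of 'y'; any two classes i < j (j ≤ 1) are distinguished by the string y^(1−j), which takes class j to 1 copy (accepted) but leaves class i below 1 (rejected).
2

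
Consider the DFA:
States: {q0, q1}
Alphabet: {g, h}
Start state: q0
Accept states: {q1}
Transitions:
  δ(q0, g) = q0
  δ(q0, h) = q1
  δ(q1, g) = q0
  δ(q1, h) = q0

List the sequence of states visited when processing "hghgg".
read 'h': q0 → q1
  read 'g': q1 → q0
  read 'h': q0 → q1
  read 'g': q1 → q0
  read 'g': q0 → q0
q0 -> q1 -> q0 -> q1 -> q0 -> q0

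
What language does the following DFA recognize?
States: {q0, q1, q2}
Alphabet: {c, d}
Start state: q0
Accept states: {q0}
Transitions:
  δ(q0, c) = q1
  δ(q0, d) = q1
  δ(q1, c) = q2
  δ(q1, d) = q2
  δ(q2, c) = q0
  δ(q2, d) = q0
Testing a few strings:
  'c' → reject
  'ccdc' → reject
  'ddc' → accept
  'cd' → reject
State roles: q0=length ≡ 0 (mod 3); q1=length ≡ 1 (mod 3); q2=length ≡ 2 (mod 3)
All strings over {c,d} whose length is a multiple of 3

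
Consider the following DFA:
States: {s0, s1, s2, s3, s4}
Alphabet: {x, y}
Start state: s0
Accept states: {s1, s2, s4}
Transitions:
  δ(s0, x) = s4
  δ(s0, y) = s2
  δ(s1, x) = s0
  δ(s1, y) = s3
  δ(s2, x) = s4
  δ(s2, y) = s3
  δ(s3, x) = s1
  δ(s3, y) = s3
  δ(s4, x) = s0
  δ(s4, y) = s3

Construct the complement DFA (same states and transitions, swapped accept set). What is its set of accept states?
Complement accept states = All states \ Original accept states
= {s0, s1, s2, s3, s4} \ {s1, s2, s4}
{s0, s3}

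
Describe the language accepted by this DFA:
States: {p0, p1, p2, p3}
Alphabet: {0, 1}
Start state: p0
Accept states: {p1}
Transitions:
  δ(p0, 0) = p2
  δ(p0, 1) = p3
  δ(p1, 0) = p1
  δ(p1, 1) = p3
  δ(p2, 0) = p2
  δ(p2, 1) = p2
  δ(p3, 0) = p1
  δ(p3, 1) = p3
Testing a few strings:
  '1101' → reject
  '10' → accept
  '1110' → accept
  '001' → reject
State roles: p0=no input read; p1=started with 1, last symbol 0; p2=started with 0 (dead); p3=started with 1, last symbol 1
All binary strings that start with 1 and end with 0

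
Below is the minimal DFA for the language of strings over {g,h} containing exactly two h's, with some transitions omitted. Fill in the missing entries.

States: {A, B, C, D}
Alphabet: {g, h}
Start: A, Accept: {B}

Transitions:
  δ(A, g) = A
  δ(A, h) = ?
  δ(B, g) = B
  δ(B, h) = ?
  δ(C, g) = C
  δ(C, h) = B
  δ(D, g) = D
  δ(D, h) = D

From the language and accept set, identify what each state tracks — A: zero h's; B: two h's; C: one h; D: ≥ three h's (dead).
Each missing δ(q, a) is the state matching the new tracked value after reading a.
δ(A, h) = C; δ(B, h) = D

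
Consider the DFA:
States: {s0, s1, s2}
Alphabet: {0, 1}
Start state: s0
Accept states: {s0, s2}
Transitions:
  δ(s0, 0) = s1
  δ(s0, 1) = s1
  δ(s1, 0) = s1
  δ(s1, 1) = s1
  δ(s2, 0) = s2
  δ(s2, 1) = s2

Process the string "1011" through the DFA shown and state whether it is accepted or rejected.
Processing string "1011":
  s0 --1--> s1
  s1 --0--> s1
  s1 --1--> s1
  s1 --1--> s1
Final state: s1
Accept states: {s0, s2}
No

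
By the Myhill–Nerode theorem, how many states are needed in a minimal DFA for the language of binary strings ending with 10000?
By Myhill–Nerode, count the distinguishable equivalence classes: 6 classes — one per longest suffix of the input that is a prefix of '10000' (lengths 0 through 5); only the length-5 class is accepting.
6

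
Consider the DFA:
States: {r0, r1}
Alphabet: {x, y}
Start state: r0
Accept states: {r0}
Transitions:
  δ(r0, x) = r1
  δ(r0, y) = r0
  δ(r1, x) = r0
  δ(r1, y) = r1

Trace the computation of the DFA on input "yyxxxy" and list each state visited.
read 'y': r0 → r0
  read 'y': r0 → r0
  read 'x': r0 → r1
  read 'x': r1 → r0
  read 'x': r0 → r1
  read 'y': r1 → r1
r0 -> r0 -> r0 -> r1 -> r0 -> r1 -> r1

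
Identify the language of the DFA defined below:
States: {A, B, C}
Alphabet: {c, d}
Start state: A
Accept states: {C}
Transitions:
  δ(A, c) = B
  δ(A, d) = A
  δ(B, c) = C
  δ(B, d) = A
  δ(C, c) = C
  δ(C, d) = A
Testing a few strings:
  'cccd' → reject
  'c' → reject
  'dcdd' → reject
  'dc' → reject
State roles: A=last symbol not c; B=one trailing c; C=two trailing c's
All strings over {c,d} ending with cc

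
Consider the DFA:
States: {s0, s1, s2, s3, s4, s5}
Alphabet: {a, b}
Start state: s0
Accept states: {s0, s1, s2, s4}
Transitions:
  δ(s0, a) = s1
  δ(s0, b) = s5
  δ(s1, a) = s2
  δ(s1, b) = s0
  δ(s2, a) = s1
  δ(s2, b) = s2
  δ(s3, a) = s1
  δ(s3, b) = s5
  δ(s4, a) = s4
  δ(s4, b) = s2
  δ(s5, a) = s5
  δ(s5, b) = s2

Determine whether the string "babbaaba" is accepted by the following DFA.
Processing string "babbaaba":
  s0 --b--> s5
  s5 --a--> s5
  s5 --b--> s2
  s2 --b--> s2
  s2 --a--> s1
  s1 --a--> s2
  s2 --b--> s2
  s2 --a--> s1
Final state: s1
Accept states: {s0, s1, s2, s4}
Yes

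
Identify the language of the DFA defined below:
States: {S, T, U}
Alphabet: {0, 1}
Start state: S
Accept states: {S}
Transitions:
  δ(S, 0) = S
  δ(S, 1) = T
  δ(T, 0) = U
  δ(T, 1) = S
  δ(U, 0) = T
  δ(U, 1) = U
Testing a few strings:
  '110' → accept
  '100' → reject
  '0' → accept
  '01' → reject
State roles: S=value ≡ 0 (mod 3); T=value ≡ 1 (mod 3); U=value ≡ 2 (mod 3)
All binary strings representing a multiple of 3 (read in base 2; leading zeros allowed and ε counts as 0)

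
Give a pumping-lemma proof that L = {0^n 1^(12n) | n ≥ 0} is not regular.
Assume L is regular with pumping length p. Idea: pumping the 0-block breaks the 1:12 ratio.
Choose s = 0^p 1^(12p) (length 13p ≥ p). By the pumping lemma, s = xyz with |xy| ≤ p, |y| > 0, so y = 0^k with k ≥ 1. Then xy²z = 0^(p+k) 1^(12p). For this to be in L we would need 12p = 12(p+k), i.e. 12k = 0, contradicting k ≥ 1. So xy²z ∉ L.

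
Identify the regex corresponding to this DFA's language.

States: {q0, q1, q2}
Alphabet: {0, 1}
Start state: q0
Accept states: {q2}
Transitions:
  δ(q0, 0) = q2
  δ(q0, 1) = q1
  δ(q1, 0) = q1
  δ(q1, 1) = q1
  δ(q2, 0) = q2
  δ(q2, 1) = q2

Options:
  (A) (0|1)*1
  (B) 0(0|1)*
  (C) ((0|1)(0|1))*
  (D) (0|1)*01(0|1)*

Check each option against the DFA on short strings; one disagreement eliminates an option:
  (A) (0|1)*1: on '0' the DFA goes q0 → q2 and accepts (q2 ∈ Accept), but the regex does not match it → eliminate
  (B) 0(0|1)*: agrees with the DFA on every string of length ≤ 6
  (C) ((0|1)(0|1))*: on ε the DFA stays in q0 and rejects (q0 ∉ Accept), but the regex matches it → eliminate
  (D) (0|1)*01(0|1)*: on '0' the DFA goes q0 → q2 and accepts (q2 ∈ Accept), but the regex does not match it → eliminate
Only (B) is consistent with the DFA.
(B) 0(0|1)*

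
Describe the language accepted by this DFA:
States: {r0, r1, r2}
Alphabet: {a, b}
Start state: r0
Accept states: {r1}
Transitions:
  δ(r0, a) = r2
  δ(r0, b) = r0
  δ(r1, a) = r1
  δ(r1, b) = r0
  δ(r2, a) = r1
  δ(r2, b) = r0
Testing a few strings:
  'bbbb' → reject
  'bb' → reject
  'bba' → reject
  'a' → reject
State roles: r0=last symbol not a; r1=two trailing a's; r2=one trailing a
All strings over {a,b} ending with aa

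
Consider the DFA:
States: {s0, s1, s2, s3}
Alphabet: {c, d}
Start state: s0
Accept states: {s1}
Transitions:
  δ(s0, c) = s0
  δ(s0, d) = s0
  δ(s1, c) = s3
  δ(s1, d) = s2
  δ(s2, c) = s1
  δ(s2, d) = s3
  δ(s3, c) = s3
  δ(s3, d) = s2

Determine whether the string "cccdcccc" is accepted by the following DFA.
Processing string "cccdcccc":
  s0 --c--> s0
  s0 --c--> s0
  s0 --c--> s0
  s0 --d--> s0
  s0 --c--> s0
  s0 --c--> s0
  s0 --c--> s0
  s0 --c--> s0
Final state: s0
Accept states: {s1}
No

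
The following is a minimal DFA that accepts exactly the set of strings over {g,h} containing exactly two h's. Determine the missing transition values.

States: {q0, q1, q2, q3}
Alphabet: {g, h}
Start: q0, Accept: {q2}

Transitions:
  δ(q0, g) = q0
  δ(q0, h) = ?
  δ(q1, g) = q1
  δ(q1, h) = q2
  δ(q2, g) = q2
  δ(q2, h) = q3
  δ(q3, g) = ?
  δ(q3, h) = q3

From the language and accept set, identify what each state tracks — q0: zero h's; q1: one h; q2: two h's; q3: ≥ three h's (dead).
Each missing δ(q, a) is the state matching the new tracked value after reading a.
δ(q0, h) = q1; δ(q3, g) = q3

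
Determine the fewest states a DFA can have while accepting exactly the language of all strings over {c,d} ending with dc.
By Myhill–Nerode, count the distinguishable equivalence classes: three classes — suffix matches ε, d, or dc.
3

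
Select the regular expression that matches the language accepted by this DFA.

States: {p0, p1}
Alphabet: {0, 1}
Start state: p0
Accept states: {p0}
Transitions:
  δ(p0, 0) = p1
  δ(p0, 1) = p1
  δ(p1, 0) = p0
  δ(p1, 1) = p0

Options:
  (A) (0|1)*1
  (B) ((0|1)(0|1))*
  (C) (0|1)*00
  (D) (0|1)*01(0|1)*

Check each option against the DFA on short strings; one disagreement eliminates an option:
  (A) (0|1)*1: on ε the DFA stays in p0 and accepts (p0 ∈ Accept), but the regex does not match it → eliminate
  (B) ((0|1)(0|1))*: agrees with the DFA on every string of length ≤ 6
  (C) (0|1)*00: on ε the DFA stays in p0 and accepts (p0 ∈ Accept), but the regex does not match it → eliminate
  (D) (0|1)*01(0|1)*: on ε the DFA stays in p0 and accepts (p0 ∈ Accept), but the regex does not match it → eliminate
Only (B) is consistent with the DFA.
(B) ((0|1)(0|1))*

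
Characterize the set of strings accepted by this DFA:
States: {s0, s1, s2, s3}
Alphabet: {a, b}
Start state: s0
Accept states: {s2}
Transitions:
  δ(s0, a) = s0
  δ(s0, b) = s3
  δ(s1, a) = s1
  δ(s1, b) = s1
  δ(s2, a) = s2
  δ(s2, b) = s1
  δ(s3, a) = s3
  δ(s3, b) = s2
Testing a few strings:
  'a' → reject
  'aaab' → reject
  'bb' → accept
  'aab' → reject
State roles: s0=zero b's; s1=≥ three b's (dead); s2=two b's; s3=one b
All strings over {a,b} containing exactly two b's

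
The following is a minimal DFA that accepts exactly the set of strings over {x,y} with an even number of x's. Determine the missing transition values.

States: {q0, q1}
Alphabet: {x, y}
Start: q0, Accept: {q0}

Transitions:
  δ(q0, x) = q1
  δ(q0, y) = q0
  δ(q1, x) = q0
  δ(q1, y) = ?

From the language and accept set, identify what each state tracks — q0: even number of x's so far; q1: odd number of x's so far.
Each missing δ(q, a) is the state matching the new tracked value after reading a.
δ(q1, y) = q1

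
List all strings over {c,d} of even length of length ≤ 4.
ε, cc, cd, dc, dd, cccc, cccd, ccdc, ccdd, cdcc, cdcd, cddc, cddd, dccc, dccd, dcdc, dcdd, ddcc, ddcd, dddc, dddd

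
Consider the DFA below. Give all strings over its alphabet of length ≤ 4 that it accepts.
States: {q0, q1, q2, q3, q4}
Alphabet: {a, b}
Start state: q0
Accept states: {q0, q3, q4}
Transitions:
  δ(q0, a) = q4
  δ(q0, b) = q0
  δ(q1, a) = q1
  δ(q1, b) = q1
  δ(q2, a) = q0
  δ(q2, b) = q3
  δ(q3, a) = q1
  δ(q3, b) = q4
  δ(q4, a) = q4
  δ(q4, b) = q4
ε, a, b, aa, ab, ba, bb, aaa, aab, aba, abb, baa, bab, bba, bbb, aaaa, aaab, aaba, aabb, abaa, abab, abba, abbb, baaa, baab, baba, babb, bbaa, bbab, bbba, bbbb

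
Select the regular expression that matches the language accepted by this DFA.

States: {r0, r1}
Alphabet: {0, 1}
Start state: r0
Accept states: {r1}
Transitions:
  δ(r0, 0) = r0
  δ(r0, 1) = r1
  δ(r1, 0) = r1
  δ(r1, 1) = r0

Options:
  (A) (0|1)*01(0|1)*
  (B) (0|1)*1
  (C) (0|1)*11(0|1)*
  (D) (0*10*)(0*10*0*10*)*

Check each option against the DFA on short strings; one disagreement eliminates an option:
  (A) (0|1)*01(0|1)*: on '1' the DFA goes r0 → r1 and accepts (r1 ∈ Accept), but the regex does not match it → eliminate
  (B) (0|1)*1: on '10' the DFA goes r0 → r1 → r1 and accepts (r1 ∈ Accept), but the regex does not match it → eliminate
  (C) (0|1)*11(0|1)*: on '1' the DFA goes r0 → r1 and accepts (r1 ∈ Accept), but the regex does not match it → eliminate
  (D) (0*10*)(0*10*0*10*)*: agrees with the DFA on every string of length ≤ 6
Only (D) is consistent with the DFA.
(D) (0*10*)(0*10*0*10*)*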